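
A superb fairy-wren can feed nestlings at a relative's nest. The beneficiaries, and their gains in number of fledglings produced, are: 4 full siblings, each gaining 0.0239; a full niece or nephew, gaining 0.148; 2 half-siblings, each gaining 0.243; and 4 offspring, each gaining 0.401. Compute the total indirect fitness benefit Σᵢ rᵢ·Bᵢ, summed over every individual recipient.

r to a full sibling = 1/2 (full sibs share both parents — two paths of length 2: r = 2·(1/2)^2 = 1/2).
r to a full niece or nephew = 1/4 (full aunt/uncle↔niece/nephew: two paths of length 3 through the shared grandparent pair: r = 2·(1/2)^3 = 1/4).
r to a half-sibling = 0.25 (half-sibs share one parent — one path of length 2: r = (1/2)^2 = 1/4).
r to an offspring = 1/2 (one parent–offspring link: r = (1/2)^1 = 1/2).
Summing one r·B term per recipient: 4·0.5·0.0239 + 1·0.25·0.148 + 2·0.25·0.243 + 4·0.5·0.401 = 1.0083.

1.0083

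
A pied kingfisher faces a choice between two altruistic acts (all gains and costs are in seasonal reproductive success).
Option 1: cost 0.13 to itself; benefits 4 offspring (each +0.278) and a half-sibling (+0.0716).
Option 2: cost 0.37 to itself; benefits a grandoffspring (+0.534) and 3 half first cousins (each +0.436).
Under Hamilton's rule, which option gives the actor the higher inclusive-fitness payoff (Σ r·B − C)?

Option 1: r to an offspring = 0.5.
Option 1: r to a half-sibling = 0.25.
Option 1: Σ r·B − C = (4·0.5·0.278 + 1·0.25·0.0716) − 0.13 = 0.4439.
Option 2: r to a grandoffspring = 0.25.
Option 2: r to a half first cousin = 0.0625.
Option 2: Σ r·B − C = (1·0.25·0.534 + 3·0.0625·0.436) − 0.37 = -0.15475.
Option 1 has the higher net inclusive-fitness payoff.

Option 1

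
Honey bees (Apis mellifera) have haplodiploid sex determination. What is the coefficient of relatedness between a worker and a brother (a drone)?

Her haploid brother carries none of their father's genes and a random half of their mother's genome; that half matches the maternal half of her own genome with probability 1/2: r = 1/2 · 1/2 = 1/4.

0.25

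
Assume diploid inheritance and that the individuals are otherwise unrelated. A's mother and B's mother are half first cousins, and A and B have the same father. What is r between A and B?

With two independent routes of shared ancestry, r is the sum of the two contributions.
A and B are related in two ways: half second cousins through their mothers (r = 1/64) and half-sibs through their shared father (r = 1/4).
r = 1/64 + 1/4 = 17/64 = 0.265625.

0.265625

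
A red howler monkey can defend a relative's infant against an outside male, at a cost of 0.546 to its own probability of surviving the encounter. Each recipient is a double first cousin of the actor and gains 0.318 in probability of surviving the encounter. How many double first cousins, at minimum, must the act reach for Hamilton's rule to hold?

r to a double first cousin = 0.25 (double first cousins share both grandparent pairs — four paths of length 4: r = 4·(1/2)^4 = 1/4).
Hamilton's rule: n·r·B > C  ⇒  n > C/(r·B) = 0.546/(0.25·0.318) = 6.868.
The smallest integer exceeding 6.868 is 7.

7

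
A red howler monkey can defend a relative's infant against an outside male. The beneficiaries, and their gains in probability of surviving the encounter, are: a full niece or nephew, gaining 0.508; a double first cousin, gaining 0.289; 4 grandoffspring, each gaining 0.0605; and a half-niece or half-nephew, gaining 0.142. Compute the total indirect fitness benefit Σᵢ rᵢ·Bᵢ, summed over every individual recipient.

r to a full niece or nephew = 0.25 (full aunt/uncle↔niece/nephew: two paths of length 3 through the shared grandparent pair: r = 2·(1/2)^3 = 1/4).
r to a double first cousin = 1/4 (double first cousins share both grandparent pairs — four paths of length 4: r = 4·(1/2)^4 = 1/4).
r to a grandoffspring = 0.25 (two parent–offspring links: r = (1/2)^2 = 1/4).
r to a half-niece or half-nephew = 0.125 (half-aunt/uncle↔niece/nephew: one path of length 3: r = (1/2)^3 = 1/8).
Summing one r·B term per recipient: 1·0.25·0.508 + 1·0.25·0.289 + 4·0.25·0.0605 + 1·0.125·0.142 = 0.2775.

0.2775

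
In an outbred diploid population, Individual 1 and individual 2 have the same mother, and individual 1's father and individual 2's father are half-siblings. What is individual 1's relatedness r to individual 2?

0.3125

With two independent routes of shared ancestry, r is the sum of the two contributions.
Individual 1 and individual 2 are related in two ways: half-sibs through their shared mother (r = 1/4) and half first cousins through their fathers (r = 1/16).
r = 1/4 + 1/16 = 5/16 = 0.3125.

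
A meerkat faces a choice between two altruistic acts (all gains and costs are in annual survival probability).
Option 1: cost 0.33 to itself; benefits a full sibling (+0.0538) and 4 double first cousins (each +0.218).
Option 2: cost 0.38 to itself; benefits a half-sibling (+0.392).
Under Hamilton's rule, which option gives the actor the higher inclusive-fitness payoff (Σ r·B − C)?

Option 1: r to a full sibling = 0.5.
Option 1: r to a double first cousin = 0.25.
Option 1: Σ r·B − C = (1·0.5·0.0538 + 4·0.25·0.218) − 0.33 = -0.0851.
Option 2: r to a half-sibling = 0.25.
Option 2: Σ r·B − C = (1·0.25·0.392) − 0.38 = -0.282.
Option 1 has the higher net inclusive-fitness payoff.

Option 1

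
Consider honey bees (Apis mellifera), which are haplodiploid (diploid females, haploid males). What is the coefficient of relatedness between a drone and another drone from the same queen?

0.5

Haploid brothers each carry a random half of the queen's diploid genome, so on average they share half: r = 1/2.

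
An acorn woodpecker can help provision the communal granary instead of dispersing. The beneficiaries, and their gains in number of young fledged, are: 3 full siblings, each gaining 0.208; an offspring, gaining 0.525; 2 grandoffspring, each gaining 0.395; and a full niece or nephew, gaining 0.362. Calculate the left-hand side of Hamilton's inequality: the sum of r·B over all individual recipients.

0.8625

r to a full sibling = 0.5 (full sibs share both parents — two paths of length 2: r = 2·(1/2)^2 = 1/2).
r to an offspring = 0.5 (one parent–offspring link: r = (1/2)^1 = 1/2).
r to a grandoffspring = 0.25 (two parent–offspring links: r = (1/2)^2 = 1/4).
r to a full niece or nephew = 1/4 (full aunt/uncle↔niece/nephew: two paths of length 3 through the shared grandparent pair: r = 2·(1/2)^3 = 1/4).
Summing one r·B term per recipient: 3·0.5·0.208 + 1·0.5·0.525 + 2·0.25·0.395 + 1·0.25·0.362 = 0.8625.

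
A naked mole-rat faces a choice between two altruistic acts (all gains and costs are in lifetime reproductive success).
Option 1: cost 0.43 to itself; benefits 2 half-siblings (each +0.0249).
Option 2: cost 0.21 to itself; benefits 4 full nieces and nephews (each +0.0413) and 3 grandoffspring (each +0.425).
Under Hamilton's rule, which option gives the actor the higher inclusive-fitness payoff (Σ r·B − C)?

Option 2

Option 1: r to a half-sibling = 0.25.
Option 1: Σ r·B − C = (2·0.25·0.0249) − 0.43 = -0.41755.
Option 2: r to a full niece or nephew = 0.25.
Option 2: r to a grandoffspring = 0.25.
Option 2: Σ r·B − C = (4·0.25·0.0413 + 3·0.25·0.425) − 0.21 = 0.15005.
Option 2 has the higher net inclusive-fitness payoff.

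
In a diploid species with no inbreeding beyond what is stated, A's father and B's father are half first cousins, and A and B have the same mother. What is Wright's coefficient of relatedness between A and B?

0.265625

With two independent routes of shared ancestry, r is the sum of the two contributions.
A and B are related in two ways: half second cousins through their fathers (r = 1/64) and half-sibs through their shared mother (r = 1/4).
r = 1/64 + 1/4 = 17/64 = 0.265625.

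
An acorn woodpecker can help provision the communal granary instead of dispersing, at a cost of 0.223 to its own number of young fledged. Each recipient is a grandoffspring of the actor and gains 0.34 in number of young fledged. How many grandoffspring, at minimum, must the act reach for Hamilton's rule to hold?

r to a grandoffspring = 1/4 (two parent–offspring links: r = (1/2)^2 = 1/4).
Hamilton's rule: n·r·B > C  ⇒  n > C/(r·B) = 0.223/(0.25·0.34) = 2.624.
The smallest integer exceeding 2.624 is 3.

3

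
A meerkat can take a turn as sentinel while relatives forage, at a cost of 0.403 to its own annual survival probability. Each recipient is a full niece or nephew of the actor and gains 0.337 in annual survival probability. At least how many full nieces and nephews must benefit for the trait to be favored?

5

r to a full niece or nephew = 1/4 (full aunt/uncle↔niece/nephew: two paths of length 3 through the shared grandparent pair: r = 2·(1/2)^3 = 1/4).
Hamilton's rule: n·r·B > C  ⇒  n > C/(r·B) = 0.403/(0.25·0.337) = 4.783.
The smallest integer exceeding 4.783 is 5.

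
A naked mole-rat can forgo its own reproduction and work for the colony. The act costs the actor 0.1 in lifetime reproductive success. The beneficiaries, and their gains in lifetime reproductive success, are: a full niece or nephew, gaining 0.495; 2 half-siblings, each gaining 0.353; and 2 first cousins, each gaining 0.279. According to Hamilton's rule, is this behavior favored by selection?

Yes

Hamilton's rule: the trait is favored when the sum of r·B over every recipient exceeds the actor's cost C.
r to a full niece or nephew = 0.25 (full aunt/uncle↔niece/nephew: two paths of length 3 through the shared grandparent pair: r = 2·(1/2)^3 = 1/4).
r to a half-sibling = 0.25 (half-sibs share one parent — one path of length 2: r = (1/2)^2 = 1/4).
r to a first cousin = 0.125 (first cousins share one grandparent pair — two paths of length 4: r = 2·(1/2)^4 = 1/8).
Summing one r·B term per recipient: 1·0.25·0.495 + 2·0.25·0.353 + 2·0.125·0.279 = 0.37.
0.37 > 0.1: the indirect benefit exceeds the cost.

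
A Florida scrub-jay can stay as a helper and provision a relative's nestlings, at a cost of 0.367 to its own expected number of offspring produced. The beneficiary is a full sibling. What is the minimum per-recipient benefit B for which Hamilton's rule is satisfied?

r to a full sibling = 0.5 (full sibs share both parents — two paths of length 2: r = 2·(1/2)^2 = 1/2).
Hamilton's rule with n recipients of equal r: n·r·B > C, so B > C/(n·r) = 0.367/(1·0.5) = 0.734.

0.734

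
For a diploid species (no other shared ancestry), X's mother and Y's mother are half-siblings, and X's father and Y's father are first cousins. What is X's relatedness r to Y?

0.09375

Relatedness sums over independent paths through distinct common ancestors.
X and Y are related in two ways: half first cousins through their mothers (r = 1/16) and second cousins through their fathers (r = 1/32).
r = 1/16 + 1/32 = 0.09375.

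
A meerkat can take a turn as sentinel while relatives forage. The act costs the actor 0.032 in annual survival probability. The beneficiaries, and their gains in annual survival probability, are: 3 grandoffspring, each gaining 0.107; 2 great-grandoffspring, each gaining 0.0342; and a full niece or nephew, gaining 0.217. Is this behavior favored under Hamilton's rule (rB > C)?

Yes

Hamilton's rule: the trait is favored when the sum of r·B over every recipient exceeds the actor's cost C.
r to a grandoffspring = 1/4 (two parent–offspring links: r = (1/2)^2 = 1/4).
r to a great-grandoffspring = 0.125 (three parent–offspring links: r = (1/2)^3 = 1/8).
r to a full niece or nephew = 1/4 (full aunt/uncle↔niece/nephew: two paths of length 3 through the shared grandparent pair: r = 2·(1/2)^3 = 1/4).
Summing one r·B term per recipient: 3·0.25·0.107 + 2·0.125·0.0342 + 1·0.25·0.217 = 0.14305.
0.14305 > 0.032: the indirect benefit exceeds the cost.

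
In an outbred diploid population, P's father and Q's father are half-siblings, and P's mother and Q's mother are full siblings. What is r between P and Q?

0.1875

Relatedness sums over independent paths through distinct common ancestors.
P and Q are related in two ways: half first cousins through their fathers (r = 1/16) and first cousins through their mothers (r = 1/8).
r = 1/16 + 1/8 = 3/16 = 0.1875.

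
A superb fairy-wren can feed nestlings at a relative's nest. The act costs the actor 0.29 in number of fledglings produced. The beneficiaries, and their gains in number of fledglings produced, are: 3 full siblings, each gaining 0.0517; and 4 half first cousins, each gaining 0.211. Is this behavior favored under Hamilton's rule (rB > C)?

No

Hamilton's rule: the trait is favored when the sum of r·B over every recipient exceeds the actor's cost C.
r to a full sibling = 0.5 (full sibs share both parents — two paths of length 2: r = 2·(1/2)^2 = 1/2).
r to a half first cousin = 0.0625 (half first cousins share one grandparent — one path of length 4: r = (1/2)^4 = 1/16).
Summing one r·B term per recipient: 3·0.5·0.0517 + 4·0.0625·0.211 = 0.1303.
0.1303 < 0.29: the indirect benefit is less than the cost.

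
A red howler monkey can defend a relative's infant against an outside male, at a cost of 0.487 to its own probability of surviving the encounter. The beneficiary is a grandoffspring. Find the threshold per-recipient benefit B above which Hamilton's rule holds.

1.948

r to a grandoffspring = 1/4 (two parent–offspring links: r = (1/2)^2 = 1/4).
Hamilton's rule with n recipients of equal r: n·r·B > C, so B > C/(n·r) = 0.487/(1·0.25) = 1.948.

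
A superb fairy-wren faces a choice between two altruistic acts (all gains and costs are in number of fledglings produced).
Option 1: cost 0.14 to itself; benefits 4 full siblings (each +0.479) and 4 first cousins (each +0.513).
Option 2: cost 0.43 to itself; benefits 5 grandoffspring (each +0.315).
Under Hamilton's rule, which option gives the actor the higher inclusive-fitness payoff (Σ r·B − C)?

Option 1

Option 1: r to a full sibling = 0.5.
Option 1: r to a first cousin = 0.125.
Option 1: Σ r·B − C = (4·0.5·0.479 + 4·0.125·0.513) − 0.14 = 1.0745.
Option 2: r to a grandoffspring = 0.25.
Option 2: Σ r·B − C = (5·0.25·0.315) − 0.43 = -0.03625.
Option 1 has the higher net inclusive-fitness payoff.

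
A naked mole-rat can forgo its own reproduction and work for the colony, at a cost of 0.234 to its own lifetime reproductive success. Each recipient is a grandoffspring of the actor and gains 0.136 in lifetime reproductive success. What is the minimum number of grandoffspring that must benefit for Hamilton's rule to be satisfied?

r to a grandoffspring = 1/4 (two parent–offspring links: r = (1/2)^2 = 1/4).
Hamilton's rule: n·r·B > C  ⇒  n > C/(r·B) = 0.234/(0.25·0.136) = 6.882.
The smallest integer exceeding 6.882 is 7.

7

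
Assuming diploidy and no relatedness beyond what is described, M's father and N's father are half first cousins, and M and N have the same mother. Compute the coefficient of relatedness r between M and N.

Relatedness sums over independent paths through distinct common ancestors.
M and N are related in two ways: half second cousins through their fathers (r = 1/64) and half-sibs through their shared mother (r = 1/4).
r = 1/64 + 1/4 = 0.265625.

0.265625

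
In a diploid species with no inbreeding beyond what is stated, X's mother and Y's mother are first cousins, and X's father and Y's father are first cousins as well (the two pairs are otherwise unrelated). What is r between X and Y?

0.0625

With two independent routes of shared ancestry, r is the sum of the two contributions.
X and Y are related in two ways: second cousins through their mothers (r = 1/32) and second cousins through their fathers (r = 1/32).
r = 1/32 + 1/32 = 0.0625.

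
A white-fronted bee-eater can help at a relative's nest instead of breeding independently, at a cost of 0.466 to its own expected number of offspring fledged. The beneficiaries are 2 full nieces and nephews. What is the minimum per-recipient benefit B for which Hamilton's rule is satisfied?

r to a full niece or nephew = 1/4 (full aunt/uncle↔niece/nephew: two paths of length 3 through the shared grandparent pair: r = 2·(1/2)^3 = 1/4).
Hamilton's rule with n recipients of equal r: n·r·B > C, so B > C/(n·r) = 0.466/(2·0.25) = 0.932.

0.932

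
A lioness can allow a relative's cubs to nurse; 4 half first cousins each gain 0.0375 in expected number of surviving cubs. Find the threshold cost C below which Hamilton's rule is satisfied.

0.009375

r to a half first cousin = 1/16 (half first cousins share one grandparent — one path of length 4: r = (1/2)^4 = 1/16).
Hamilton's rule: n·r·B > C, so the trait is favored while C < n·r·B = 4·0.0625·0.0375 = 0.009375.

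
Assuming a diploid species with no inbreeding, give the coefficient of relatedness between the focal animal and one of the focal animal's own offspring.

0.5

Each parent–offspring link contributes a factor of 1/2, and independent paths through distinct common ancestors add.
One parent–offspring link: r = (1/2)^1 = 1/2.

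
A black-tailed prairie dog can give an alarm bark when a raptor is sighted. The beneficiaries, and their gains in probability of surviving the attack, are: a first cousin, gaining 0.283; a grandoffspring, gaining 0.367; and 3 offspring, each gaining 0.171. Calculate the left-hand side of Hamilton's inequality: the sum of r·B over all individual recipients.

0.383625

r to a first cousin = 1/8 (first cousins share one grandparent pair — two paths of length 4: r = 2·(1/2)^4 = 1/8).
r to a grandoffspring = 1/4 (two parent–offspring links: r = (1/2)^2 = 1/4).
r to an offspring = 0.5 (one parent–offspring link: r = (1/2)^1 = 1/2).
Summing one r·B term per recipient: 1·0.125·0.283 + 1·0.25·0.367 + 3·0.5·0.171 = 0.383625.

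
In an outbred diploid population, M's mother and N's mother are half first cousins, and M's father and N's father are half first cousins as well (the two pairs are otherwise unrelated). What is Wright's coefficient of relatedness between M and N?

0.03125

Independent pedigree routes through distinct common ancestors add.
M and N are related in two ways: half second cousins through their mothers (r = 1/64) and half second cousins through their fathers (r = 1/64).
r = 1/64 + 1/64 = 1/32 = 0.03125.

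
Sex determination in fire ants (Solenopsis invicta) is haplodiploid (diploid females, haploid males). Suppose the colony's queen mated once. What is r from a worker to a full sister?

0.75

Haplodiploid full sisters inherit their father's entire haploid genome identically (contributing 1/2) and on average half of their mother's contribution (1/2 · 1/2 = 1/4); r = 1/2 + 1/4 = 3/4.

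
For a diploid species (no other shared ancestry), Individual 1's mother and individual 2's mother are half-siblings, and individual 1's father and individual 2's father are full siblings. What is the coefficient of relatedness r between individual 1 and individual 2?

0.1875

Relatedness sums over independent paths through distinct common ancestors.
Individual 1 and individual 2 are related in two ways: half first cousins through their mothers (r = 1/16) and first cousins through their fathers (r = 1/8).
r = 1/16 + 1/8 = 0.1875.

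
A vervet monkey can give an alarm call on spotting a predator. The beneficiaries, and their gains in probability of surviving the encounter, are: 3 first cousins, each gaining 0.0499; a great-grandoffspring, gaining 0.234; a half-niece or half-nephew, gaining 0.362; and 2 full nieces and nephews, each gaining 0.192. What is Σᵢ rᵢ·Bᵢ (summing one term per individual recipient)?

r to a first cousin = 0.125 (first cousins share one grandparent pair — two paths of length 4: r = 2·(1/2)^4 = 1/8).
r to a great-grandoffspring = 0.125 (three parent–offspring links: r = (1/2)^3 = 1/8).
r to a half-niece or half-nephew = 1/8 (half-aunt/uncle↔niece/nephew: one path of length 3: r = (1/2)^3 = 1/8).
r to a full niece or nephew = 0.25 (full aunt/uncle↔niece/nephew: two paths of length 3 through the shared grandparent pair: r = 2·(1/2)^3 = 1/4).
Summing one r·B term per recipient: 3·0.125·0.0499 + 1·0.125·0.234 + 1·0.125·0.362 + 2·0.25·0.192 = 0.1892125.

0.1892125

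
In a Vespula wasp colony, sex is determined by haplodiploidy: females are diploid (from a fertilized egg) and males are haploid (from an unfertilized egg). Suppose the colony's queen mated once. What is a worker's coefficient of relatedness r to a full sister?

Haplodiploid full sisters inherit their father's entire haploid genome identically (contributing 1/2) and on average half of their mother's contribution (1/2 · 1/2 = 1/4); r = 1/2 + 1/4 = 3/4.

0.75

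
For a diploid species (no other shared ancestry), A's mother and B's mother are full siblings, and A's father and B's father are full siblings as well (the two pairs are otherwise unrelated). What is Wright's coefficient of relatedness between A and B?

Independent pedigree routes through distinct common ancestors add.
A and B are related in two ways: first cousins through their mothers (r = 1/8) and first cousins through their fathers (r = 1/8) — i.e. double first cousins.
r = 1/8 + 1/8 = 0.25.

0.25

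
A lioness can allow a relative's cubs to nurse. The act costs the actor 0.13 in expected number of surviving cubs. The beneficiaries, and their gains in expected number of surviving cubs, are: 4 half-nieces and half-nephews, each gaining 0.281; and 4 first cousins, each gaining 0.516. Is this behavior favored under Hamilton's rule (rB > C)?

Hamilton's rule: the trait is favored when the sum of r·B over every recipient exceeds the actor's cost C.
r to a half-niece or half-nephew = 1/8 (half-aunt/uncle↔niece/nephew: one path of length 3: r = (1/2)^3 = 1/8).
r to a first cousin = 1/8 (first cousins share one grandparent pair — two paths of length 4: r = 2·(1/2)^4 = 1/8).
Summing one r·B term per recipient: 4·0.125·0.281 + 4·0.125·0.516 = 0.3985.
0.3985 > 0.13: the indirect benefit exceeds the cost.

Yes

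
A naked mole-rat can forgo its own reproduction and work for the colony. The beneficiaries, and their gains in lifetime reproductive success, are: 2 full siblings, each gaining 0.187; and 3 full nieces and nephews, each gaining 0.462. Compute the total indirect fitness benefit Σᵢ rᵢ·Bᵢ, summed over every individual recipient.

0.5335

r to a full sibling = 1/2 (full sibs share both parents — two paths of length 2: r = 2·(1/2)^2 = 1/2).
r to a full niece or nephew = 1/4 (full aunt/uncle↔niece/nephew: two paths of length 3 through the shared grandparent pair: r = 2·(1/2)^3 = 1/4).
Summing one r·B term per recipient: 2·0.5·0.187 + 3·0.25·0.462 = 0.5335.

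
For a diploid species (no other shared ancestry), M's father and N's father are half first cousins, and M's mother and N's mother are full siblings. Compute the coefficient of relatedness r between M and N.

0.140625

With two independent routes of shared ancestry, r is the sum of the two contributions.
M and N are related in two ways: half second cousins through their fathers (r = 1/64) and first cousins through their mothers (r = 1/8).
r = 1/64 + 1/8 = 9/64 = 0.140625.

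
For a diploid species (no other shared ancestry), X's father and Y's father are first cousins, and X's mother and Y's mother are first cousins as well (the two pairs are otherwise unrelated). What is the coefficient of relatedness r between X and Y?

0.0625

Relatedness sums over independent paths through distinct common ancestors.
X and Y are related in two ways: second cousins through their fathers (r = 1/32) and second cousins through their mothers (r = 1/32).
r = 1/32 + 1/32 = 1/16 = 0.0625.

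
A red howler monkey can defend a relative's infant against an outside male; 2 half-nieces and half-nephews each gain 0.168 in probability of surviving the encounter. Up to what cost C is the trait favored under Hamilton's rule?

r to a half-niece or half-nephew = 1/8 (half-aunt/uncle↔niece/nephew: one path of length 3: r = (1/2)^3 = 1/8).
Hamilton's rule: n·r·B > C, so the trait is favored while C < n·r·B = 2·0.125·0.168 = 0.042.

0.042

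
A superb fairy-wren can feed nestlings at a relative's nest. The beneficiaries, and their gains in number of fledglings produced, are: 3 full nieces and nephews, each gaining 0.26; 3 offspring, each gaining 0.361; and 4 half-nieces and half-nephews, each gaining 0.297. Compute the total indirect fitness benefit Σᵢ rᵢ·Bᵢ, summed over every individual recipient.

0.885

r to a full niece or nephew = 1/4 (full aunt/uncle↔niece/nephew: two paths of length 3 through the shared grandparent pair: r = 2·(1/2)^3 = 1/4).
r to an offspring = 0.5 (one parent–offspring link: r = (1/2)^1 = 1/2).
r to a half-niece or half-nephew = 1/8 (half-aunt/uncle↔niece/nephew: one path of length 3: r = (1/2)^3 = 1/8).
Summing one r·B term per recipient: 3·0.25·0.26 + 3·0.5·0.361 + 4·0.125·0.297 = 0.885.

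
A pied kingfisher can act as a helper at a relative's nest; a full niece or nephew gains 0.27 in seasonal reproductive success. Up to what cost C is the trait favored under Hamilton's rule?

r to a full niece or nephew = 0.25 (full aunt/uncle↔niece/nephew: two paths of length 3 through the shared grandparent pair: r = 2·(1/2)^3 = 1/4).
Hamilton's rule: n·r·B > C, so the trait is favored while C < n·r·B = 1·0.25·0.27 = 0.0675.

0.0675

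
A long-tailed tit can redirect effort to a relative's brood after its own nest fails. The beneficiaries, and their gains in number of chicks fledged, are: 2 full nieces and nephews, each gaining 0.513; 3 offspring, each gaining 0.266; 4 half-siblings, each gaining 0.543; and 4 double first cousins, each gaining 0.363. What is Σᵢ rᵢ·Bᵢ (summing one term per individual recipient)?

r to a full niece or nephew = 1/4 (full aunt/uncle↔niece/nephew: two paths of length 3 through the shared grandparent pair: r = 2·(1/2)^3 = 1/4).
r to an offspring = 1/2 (one parent–offspring link: r = (1/2)^1 = 1/2).
r to a half-sibling = 1/4 (half-sibs share one parent — one path of length 2: r = (1/2)^2 = 1/4).
r to a double first cousin = 0.25 (double first cousins share both grandparent pairs — four paths of length 4: r = 4·(1/2)^4 = 1/4).
Summing one r·B term per recipient: 2·0.25·0.513 + 3·0.5·0.266 + 4·0.25·0.543 + 4·0.25·0.363 = 1.5615.

1.5615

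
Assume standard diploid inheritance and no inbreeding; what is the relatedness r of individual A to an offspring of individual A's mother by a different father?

Each parent–offspring link contributes a factor of 1/2, and independent paths through distinct common ancestors add.
Half-sibs share one parent — one path of length 2: r = (1/2)^2 = 1/4.

0.25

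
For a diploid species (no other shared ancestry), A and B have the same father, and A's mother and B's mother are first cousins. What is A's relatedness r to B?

With two independent routes of shared ancestry, r is the sum of the two contributions.
A and B are related in two ways: half-sibs through their shared father (r = 1/4) and second cousins through their mothers (r = 1/32).
r = 1/4 + 1/32 = 0.28125.

0.28125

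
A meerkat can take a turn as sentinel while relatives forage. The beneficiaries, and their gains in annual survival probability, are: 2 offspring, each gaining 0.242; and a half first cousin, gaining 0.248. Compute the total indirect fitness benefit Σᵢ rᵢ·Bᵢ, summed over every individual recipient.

r to an offspring = 1/2 (one parent–offspring link: r = (1/2)^1 = 1/2).
r to a half first cousin = 0.0625 (half first cousins share one grandparent — one path of length 4: r = (1/2)^4 = 1/16).
Summing one r·B term per recipient: 2·0.5·0.242 + 1·0.0625·0.248 = 0.2575.

0.2575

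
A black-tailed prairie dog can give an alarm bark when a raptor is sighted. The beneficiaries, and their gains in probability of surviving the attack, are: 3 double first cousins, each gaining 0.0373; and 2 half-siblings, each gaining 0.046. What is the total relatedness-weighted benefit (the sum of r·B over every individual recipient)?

0.050975

r to a double first cousin = 1/4 (double first cousins share both grandparent pairs — four paths of length 4: r = 4·(1/2)^4 = 1/4).
r to a half-sibling = 1/4 (half-sibs share one parent — one path of length 2: r = (1/2)^2 = 1/4).
Summing one r·B term per recipient: 3·0.25·0.0373 + 2·0.25·0.046 = 0.050975.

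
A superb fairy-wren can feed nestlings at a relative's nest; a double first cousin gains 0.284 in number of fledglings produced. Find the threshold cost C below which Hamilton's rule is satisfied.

r to a double first cousin = 1/4 (double first cousins share both grandparent pairs — four paths of length 4: r = 4·(1/2)^4 = 1/4).
Hamilton's rule: n·r·B > C, so the trait is favored while C < n·r·B = 1·0.25·0.284 = 0.071.

0.071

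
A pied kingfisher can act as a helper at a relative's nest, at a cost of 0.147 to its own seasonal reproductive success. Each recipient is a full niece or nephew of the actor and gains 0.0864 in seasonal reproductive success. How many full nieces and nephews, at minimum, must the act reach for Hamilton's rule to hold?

7

r to a full niece or nephew = 0.25 (full aunt/uncle↔niece/nephew: two paths of length 3 through the shared grandparent pair: r = 2·(1/2)^3 = 1/4).
Hamilton's rule: n·r·B > C  ⇒  n > C/(r·B) = 0.147/(0.25·0.0864) = 6.806.
The smallest integer exceeding 6.806 is 7.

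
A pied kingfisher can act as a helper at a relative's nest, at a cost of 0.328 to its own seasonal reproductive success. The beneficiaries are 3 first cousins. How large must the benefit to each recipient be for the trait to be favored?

0.8747

r to a first cousin = 0.125 (first cousins share one grandparent pair — two paths of length 4: r = 2·(1/2)^4 = 1/8).
Hamilton's rule with n recipients of equal r: n·r·B > C, so B > C/(n·r) = 0.328/(3·0.125) = 0.8747.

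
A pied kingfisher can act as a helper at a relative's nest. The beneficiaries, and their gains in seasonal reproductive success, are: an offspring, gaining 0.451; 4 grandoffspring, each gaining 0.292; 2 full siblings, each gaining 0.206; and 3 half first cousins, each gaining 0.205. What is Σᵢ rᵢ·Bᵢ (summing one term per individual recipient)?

0.7619375

r to an offspring = 1/2 (one parent–offspring link: r = (1/2)^1 = 1/2).
r to a grandoffspring = 1/4 (two parent–offspring links: r = (1/2)^2 = 1/4).
r to a full sibling = 1/2 (full sibs share both parents — two paths of length 2: r = 2·(1/2)^2 = 1/2).
r to a half first cousin = 1/16 (half first cousins share one grandparent — one path of length 4: r = (1/2)^4 = 1/16).
Summing one r·B term per recipient: 1·0.5·0.451 + 4·0.25·0.292 + 2·0.5·0.206 + 3·0.0625·0.205 = 0.7619375.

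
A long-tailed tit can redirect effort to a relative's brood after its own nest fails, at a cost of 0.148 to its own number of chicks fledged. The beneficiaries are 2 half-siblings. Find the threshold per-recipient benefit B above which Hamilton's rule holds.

r to a half-sibling = 0.25 (half-sibs share one parent — one path of length 2: r = (1/2)^2 = 1/4).
Hamilton's rule with n recipients of equal r: n·r·B > C, so B > C/(n·r) = 0.148/(2·0.25) = 0.296.

0.296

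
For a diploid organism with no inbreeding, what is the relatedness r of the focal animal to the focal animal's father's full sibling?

Each parent–offspring link contributes a factor of 1/2, and independent paths through distinct common ancestors add.
Full aunt/uncle↔niece/nephew: two paths of length 3 through the shared grandparent pair: r = 2·(1/2)^3 = 1/4.

0.25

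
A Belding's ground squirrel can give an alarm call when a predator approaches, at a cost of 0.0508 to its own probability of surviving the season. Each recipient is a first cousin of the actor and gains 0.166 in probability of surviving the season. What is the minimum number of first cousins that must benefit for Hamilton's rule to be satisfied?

r to a first cousin = 1/8 (first cousins share one grandparent pair — two paths of length 4: r = 2·(1/2)^4 = 1/8).
Hamilton's rule: n·r·B > C  ⇒  n > C/(r·B) = 0.0508/(0.125·0.166) = 2.448.
The smallest integer exceeding 2.448 is 3.

3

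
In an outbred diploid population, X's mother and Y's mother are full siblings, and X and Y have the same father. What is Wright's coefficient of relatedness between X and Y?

Relatedness sums over independent paths through distinct common ancestors.
X and Y are related in two ways: first cousins through their mothers (r = 1/8) and half-sibs through their shared father (r = 1/4).
r = 1/8 + 1/4 = 3/8 = 0.375.

0.375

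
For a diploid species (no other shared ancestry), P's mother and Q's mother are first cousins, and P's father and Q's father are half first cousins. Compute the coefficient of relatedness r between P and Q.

Relatedness sums over independent paths through distinct common ancestors.
P and Q are related in two ways: second cousins through their mothers (r = 1/32) and half second cousins through their fathers (r = 1/64).
r = 1/32 + 1/64 = 3/64 = 0.046875.

0.046875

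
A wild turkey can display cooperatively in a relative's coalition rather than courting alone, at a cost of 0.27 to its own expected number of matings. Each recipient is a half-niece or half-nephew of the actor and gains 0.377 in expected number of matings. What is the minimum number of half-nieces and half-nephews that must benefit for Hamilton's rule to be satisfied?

6

r to a half-niece or half-nephew = 1/8 (half-aunt/uncle↔niece/nephew: one path of length 3: r = (1/2)^3 = 1/8).
Hamilton's rule: n·r·B > C  ⇒  n > C/(r·B) = 0.27/(0.125·0.377) = 5.729.
The smallest integer exceeding 5.729 is 6.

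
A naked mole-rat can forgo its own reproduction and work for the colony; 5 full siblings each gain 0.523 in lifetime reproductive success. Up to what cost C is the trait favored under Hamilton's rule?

r to a full sibling = 0.5 (full sibs share both parents — two paths of length 2: r = 2·(1/2)^2 = 1/2).
Hamilton's rule: n·r·B > C, so the trait is favored while C < n·r·B = 5·0.5·0.523 = 1.3075.

1.3075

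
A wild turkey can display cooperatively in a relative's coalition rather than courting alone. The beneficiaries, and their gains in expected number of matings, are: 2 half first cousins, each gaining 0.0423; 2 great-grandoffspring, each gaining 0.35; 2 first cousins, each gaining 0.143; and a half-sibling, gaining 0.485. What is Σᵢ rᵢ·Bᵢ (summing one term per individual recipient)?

0.2497875

r to a half first cousin = 0.0625 (half first cousins share one grandparent — one path of length 4: r = (1/2)^4 = 1/16).
r to a great-grandoffspring = 0.125 (three parent–offspring links: r = (1/2)^3 = 1/8).
r to a first cousin = 1/8 (first cousins share one grandparent pair — two paths of length 4: r = 2·(1/2)^4 = 1/8).
r to a half-sibling = 1/4 (half-sibs share one parent — one path of length 2: r = (1/2)^2 = 1/4).
Summing one r·B term per recipient: 2·0.0625·0.0423 + 2·0.125·0.35 + 2·0.125·0.143 + 1·0.25·0.485 = 0.2497875.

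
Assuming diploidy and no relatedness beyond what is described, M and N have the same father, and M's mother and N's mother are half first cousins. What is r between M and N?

0.265625

Wright's path rule: contributions from independent ancestry routes add.
M and N are related in two ways: half-sibs through their shared father (r = 1/4) and half second cousins through their mothers (r = 1/64).
r = 1/4 + 1/64 = 0.265625.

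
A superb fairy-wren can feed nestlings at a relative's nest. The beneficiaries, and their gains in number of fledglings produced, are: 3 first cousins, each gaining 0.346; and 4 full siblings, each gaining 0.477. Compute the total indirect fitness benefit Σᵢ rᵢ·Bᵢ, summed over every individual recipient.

r to a first cousin = 1/8 (first cousins share one grandparent pair — two paths of length 4: r = 2·(1/2)^4 = 1/8).
r to a full sibling = 1/2 (full sibs share both parents — two paths of length 2: r = 2·(1/2)^2 = 1/2).
Summing one r·B term per recipient: 3·0.125·0.346 + 4·0.5·0.477 = 1.08375.

1.08375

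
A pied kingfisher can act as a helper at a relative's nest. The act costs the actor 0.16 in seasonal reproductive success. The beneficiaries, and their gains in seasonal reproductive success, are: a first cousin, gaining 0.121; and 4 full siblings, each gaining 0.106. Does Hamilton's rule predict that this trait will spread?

Yes

Hamilton's rule: the trait is favored when the sum of r·B over every recipient exceeds the actor's cost C.
r to a first cousin = 1/8 (first cousins share one grandparent pair — two paths of length 4: r = 2·(1/2)^4 = 1/8).
r to a full sibling = 1/2 (full sibs share both parents — two paths of length 2: r = 2·(1/2)^2 = 1/2).
Summing one r·B term per recipient: 1·0.125·0.121 + 4·0.5·0.106 = 0.227125.
0.227125 > 0.16: the indirect benefit exceeds the cost.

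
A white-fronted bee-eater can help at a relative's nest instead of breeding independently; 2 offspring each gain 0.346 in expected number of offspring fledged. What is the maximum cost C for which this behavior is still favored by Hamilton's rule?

r to an offspring = 0.5 (one parent–offspring link: r = (1/2)^1 = 1/2).
Hamilton's rule: n·r·B > C, so the trait is favored while C < n·r·B = 2·0.5·0.346 = 0.346.

0.346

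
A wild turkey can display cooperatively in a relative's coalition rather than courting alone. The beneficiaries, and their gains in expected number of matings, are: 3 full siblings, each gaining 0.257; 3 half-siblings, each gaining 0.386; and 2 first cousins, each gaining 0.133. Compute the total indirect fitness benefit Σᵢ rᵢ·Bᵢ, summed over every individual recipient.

r to a full sibling = 1/2 (full sibs share both parents — two paths of length 2: r = 2·(1/2)^2 = 1/2).
r to a half-sibling = 1/4 (half-sibs share one parent — one path of length 2: r = (1/2)^2 = 1/4).
r to a first cousin = 0.125 (first cousins share one grandparent pair — two paths of length 4: r = 2·(1/2)^4 = 1/8).
Summing one r·B term per recipient: 3·0.5·0.257 + 3·0.25·0.386 + 2·0.125·0.133 = 0.70825.

0.70825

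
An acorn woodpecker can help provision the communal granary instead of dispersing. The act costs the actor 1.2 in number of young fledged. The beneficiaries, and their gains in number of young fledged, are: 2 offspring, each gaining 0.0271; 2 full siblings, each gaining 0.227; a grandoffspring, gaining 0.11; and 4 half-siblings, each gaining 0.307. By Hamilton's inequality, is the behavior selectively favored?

No

Hamilton's rule: the trait is favored when the sum of r·B over every recipient exceeds the actor's cost C.
r to an offspring = 1/2 (one parent–offspring link: r = (1/2)^1 = 1/2).
r to a full sibling = 1/2 (full sibs share both parents — two paths of length 2: r = 2·(1/2)^2 = 1/2).
r to a grandoffspring = 0.25 (two parent–offspring links: r = (1/2)^2 = 1/4).
r to a half-sibling = 0.25 (half-sibs share one parent — one path of length 2: r = (1/2)^2 = 1/4).
Summing one r·B term per recipient: 2·0.5·0.0271 + 2·0.5·0.227 + 1·0.25·0.11 + 4·0.25·0.307 = 0.5886.
0.5886 < 1.2: the indirect benefit is less than the cost.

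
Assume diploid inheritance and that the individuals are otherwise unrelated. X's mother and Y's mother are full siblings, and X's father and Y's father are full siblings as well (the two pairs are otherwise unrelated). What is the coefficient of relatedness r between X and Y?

0.25

Relatedness sums over independent paths through distinct common ancestors.
X and Y are related in two ways: first cousins through their mothers (r = 1/8) and first cousins through their fathers (r = 1/8) — i.e. double first cousins.
r = 1/8 + 1/8 = 0.25.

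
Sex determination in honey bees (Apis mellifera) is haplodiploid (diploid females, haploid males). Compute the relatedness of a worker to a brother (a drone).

0.25

Her haploid brother carries none of their father's genes and a random half of their mother's genome; that half matches the maternal half of her own genome with probability 1/2: r = 1/2 · 1/2 = 1/4.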